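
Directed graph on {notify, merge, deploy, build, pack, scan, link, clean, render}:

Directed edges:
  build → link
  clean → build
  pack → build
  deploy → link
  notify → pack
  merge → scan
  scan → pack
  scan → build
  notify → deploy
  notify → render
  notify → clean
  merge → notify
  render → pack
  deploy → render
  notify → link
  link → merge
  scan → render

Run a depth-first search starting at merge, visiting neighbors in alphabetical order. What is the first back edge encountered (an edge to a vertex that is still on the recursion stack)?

link→merge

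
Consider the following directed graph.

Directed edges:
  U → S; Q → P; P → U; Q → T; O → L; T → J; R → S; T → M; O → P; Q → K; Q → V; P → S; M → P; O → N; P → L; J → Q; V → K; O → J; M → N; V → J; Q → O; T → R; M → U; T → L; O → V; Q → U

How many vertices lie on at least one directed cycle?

A vertex is on a directed cycle iff it belongs to a strongly connected component of size ≥ 2 (or has a self-loop).
The vertices on cycles are {J, O, Q, T, V} — 5 in total.

5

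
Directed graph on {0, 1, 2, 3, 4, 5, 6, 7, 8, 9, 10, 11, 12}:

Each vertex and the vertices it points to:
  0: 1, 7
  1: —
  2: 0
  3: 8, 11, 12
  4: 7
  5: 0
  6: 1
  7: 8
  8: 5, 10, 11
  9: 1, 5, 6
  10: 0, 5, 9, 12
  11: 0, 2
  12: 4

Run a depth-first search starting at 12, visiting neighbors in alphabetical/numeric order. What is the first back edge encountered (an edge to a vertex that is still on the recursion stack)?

DFS from 12 (visiting neighbors in alphabetical/numeric order); mark gray on enter, black on exit:
12 gray
  4 gray
    7 gray
      8 gray
        5 gray
          0 gray
            1 gray
            1 black
            0→7: 7 is gray → back edge
First back edge: 0 → 7.

0→7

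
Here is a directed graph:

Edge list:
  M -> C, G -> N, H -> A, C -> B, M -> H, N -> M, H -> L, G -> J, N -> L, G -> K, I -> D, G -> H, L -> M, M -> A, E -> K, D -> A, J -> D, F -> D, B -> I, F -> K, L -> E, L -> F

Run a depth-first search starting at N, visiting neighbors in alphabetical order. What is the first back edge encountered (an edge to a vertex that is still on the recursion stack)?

H→L

DFS from N (visiting neighbors in alphabetical order); mark gray on enter, black on exit:
N gray
  L gray
    E gray
      K gray
      K black
    E black
    F gray
      D gray
        A gray
        A black
      D black
      F→K: K black — skip
    F black
    M gray
      M→A: A black — skip
      C gray
        B gray
          I gray
            I→D: D black — skip
          I black
        B black
      C black
      H gray
        H→A: A black — skip
        H→L: L is gray → back edge
First back edge: H → L.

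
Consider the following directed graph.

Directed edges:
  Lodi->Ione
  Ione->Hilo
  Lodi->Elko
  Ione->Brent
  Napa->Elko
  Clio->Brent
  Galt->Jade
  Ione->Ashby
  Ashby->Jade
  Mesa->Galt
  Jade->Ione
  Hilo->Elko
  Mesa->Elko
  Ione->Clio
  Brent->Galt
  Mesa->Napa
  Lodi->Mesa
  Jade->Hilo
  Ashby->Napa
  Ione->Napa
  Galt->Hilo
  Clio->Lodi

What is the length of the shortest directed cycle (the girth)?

3

For each vertex v, BFS finds the shortest path from v back to v.
The shortest such closed walk is Clio → Lodi → Ione → Clio, length 3.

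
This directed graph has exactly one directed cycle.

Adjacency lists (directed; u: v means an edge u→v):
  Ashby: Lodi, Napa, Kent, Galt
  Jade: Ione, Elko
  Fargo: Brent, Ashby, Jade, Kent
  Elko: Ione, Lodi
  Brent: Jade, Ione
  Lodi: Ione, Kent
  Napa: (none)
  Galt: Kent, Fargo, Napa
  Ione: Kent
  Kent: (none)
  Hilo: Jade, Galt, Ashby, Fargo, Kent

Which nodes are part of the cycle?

Galt, Ashby, Fargo

DFS with gray/black marking from Galt:
Galt gray
  Kent gray
  Kent black
  Fargo gray
    Brent gray
      Jade gray
        Ione gray
          Ione→Kent: Kent black — skip
        Ione black
        Elko gray
          Elko→Ione: Ione black — skip
          Lodi gray
            Lodi→Ione: Ione black — skip
            Lodi→Kent: Kent black — skip
          Lodi black
        Elko black
      Jade black
      Brent→Ione: Ione black — skip
    Brent black
    Ashby gray
      Ashby→Lodi: Lodi black — skip
      Napa gray
      Napa black
      Ashby→Kent: Kent black — skip
      Ashby→Galt: Galt is gray → back edge
Back edge closes the cycle Galt → Fargo → Ashby → Galt; its vertices are {Galt, Ashby, Fargo}.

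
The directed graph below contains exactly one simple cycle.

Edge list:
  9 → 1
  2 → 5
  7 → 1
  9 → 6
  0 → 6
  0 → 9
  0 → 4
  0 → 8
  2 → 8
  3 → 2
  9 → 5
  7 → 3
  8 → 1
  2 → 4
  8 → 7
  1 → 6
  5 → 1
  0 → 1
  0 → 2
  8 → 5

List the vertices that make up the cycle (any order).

2, 3, 7, 8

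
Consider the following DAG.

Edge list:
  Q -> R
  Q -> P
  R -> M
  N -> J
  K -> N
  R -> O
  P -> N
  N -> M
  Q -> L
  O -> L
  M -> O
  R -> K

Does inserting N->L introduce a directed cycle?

Adding N→L creates a cycle iff L can already reach N.
Explore from L: no path reaches N. The graph stays acyclic.

No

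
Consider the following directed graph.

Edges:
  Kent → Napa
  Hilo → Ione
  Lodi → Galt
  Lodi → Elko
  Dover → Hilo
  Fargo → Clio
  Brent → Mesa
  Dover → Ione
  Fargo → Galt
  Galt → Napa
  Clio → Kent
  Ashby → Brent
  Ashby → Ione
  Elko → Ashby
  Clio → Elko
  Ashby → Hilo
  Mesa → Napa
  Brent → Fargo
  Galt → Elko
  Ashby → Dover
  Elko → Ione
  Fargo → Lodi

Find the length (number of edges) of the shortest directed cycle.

For each vertex v, BFS finds the shortest path from v back to v.
The shortest such closed walk is Brent → Fargo → Lodi → Elko → Ashby → Brent, length 5.

5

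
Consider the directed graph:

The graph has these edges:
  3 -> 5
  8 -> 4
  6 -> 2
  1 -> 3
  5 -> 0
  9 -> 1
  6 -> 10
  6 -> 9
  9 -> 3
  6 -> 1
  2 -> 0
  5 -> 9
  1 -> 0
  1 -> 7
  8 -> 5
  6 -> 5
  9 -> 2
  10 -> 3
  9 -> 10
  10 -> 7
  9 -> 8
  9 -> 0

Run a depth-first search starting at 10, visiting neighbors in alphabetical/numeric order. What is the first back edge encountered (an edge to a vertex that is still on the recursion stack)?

DFS from 10 (visiting neighbors in alphabetical/numeric order); mark gray on enter, black on exit:
10 gray
  3 gray
    5 gray
      0 gray
      0 black
      9 gray
        9→0: 0 black — skip
        1 gray
          1→0: 0 black — skip
          1→3: 3 is gray → back edge
First back edge: 1 → 3.

1->3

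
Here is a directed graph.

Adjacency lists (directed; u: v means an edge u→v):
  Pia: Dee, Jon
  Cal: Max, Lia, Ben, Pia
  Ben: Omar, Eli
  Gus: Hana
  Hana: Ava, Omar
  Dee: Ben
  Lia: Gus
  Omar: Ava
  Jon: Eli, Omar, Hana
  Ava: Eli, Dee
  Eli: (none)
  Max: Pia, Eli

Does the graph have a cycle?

DFS with white/gray/black marking, starting from Pia:
Pia gray
  Dee gray
    Ben gray
      Omar gray
        Ava gray
          Eli gray
          Eli black
          Ava→Dee: Dee is gray → back edge
Back edge found, so a cycle exists: Dee → Ben → Omar → Ava → Dee.

Yes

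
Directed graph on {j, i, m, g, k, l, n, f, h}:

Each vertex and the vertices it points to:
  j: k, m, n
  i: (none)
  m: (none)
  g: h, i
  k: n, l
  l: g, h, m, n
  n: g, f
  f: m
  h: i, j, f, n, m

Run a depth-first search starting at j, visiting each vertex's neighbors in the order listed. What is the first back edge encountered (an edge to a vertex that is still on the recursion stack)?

h→j

DFS from j (visiting each vertex's neighbors in the order listed); mark gray on enter, black on exit:
j gray
  k gray
    n gray
      g gray
        h gray
          i gray
          i black
          h→j: j is gray → back edge
First back edge: h → j.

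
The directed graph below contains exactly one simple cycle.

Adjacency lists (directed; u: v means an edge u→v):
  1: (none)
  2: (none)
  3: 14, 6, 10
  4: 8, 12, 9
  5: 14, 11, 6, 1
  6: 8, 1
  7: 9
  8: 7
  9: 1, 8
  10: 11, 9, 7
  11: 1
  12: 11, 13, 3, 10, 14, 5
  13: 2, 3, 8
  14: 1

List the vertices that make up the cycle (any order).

DFS with gray/black marking from 9:
9 gray
  1 gray
  1 black
  8 gray
    7 gray
      7→9: 9 is gray → back edge
Back edge closes the cycle 9 → 8 → 7 → 9; its vertices are {7, 8, 9}.

7, 8, 9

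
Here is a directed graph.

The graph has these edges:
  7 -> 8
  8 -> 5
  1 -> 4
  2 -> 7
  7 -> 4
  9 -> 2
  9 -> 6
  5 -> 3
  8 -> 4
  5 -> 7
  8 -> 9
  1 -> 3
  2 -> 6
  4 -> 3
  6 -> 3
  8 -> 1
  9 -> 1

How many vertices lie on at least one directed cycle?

5

A vertex is on a directed cycle iff it belongs to a strongly connected component of size ≥ 2 (or has a self-loop).
The vertices on cycles are {2, 5, 7, 8, 9} — 5 in total.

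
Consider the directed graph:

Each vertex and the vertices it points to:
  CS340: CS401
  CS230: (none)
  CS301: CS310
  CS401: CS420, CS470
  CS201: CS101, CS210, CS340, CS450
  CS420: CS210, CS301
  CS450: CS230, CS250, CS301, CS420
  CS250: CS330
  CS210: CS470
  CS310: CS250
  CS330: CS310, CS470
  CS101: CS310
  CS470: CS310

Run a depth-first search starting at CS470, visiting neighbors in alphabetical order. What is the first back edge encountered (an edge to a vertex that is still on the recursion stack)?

DFS from CS470 (visiting neighbors in alphabetical order); mark gray on enter, black on exit:
CS470 gray
  CS310 gray
    CS250 gray
      CS330 gray
        CS330→CS310: CS310 is gray → back edge
First back edge: CS330 → CS310.

CS330->CS310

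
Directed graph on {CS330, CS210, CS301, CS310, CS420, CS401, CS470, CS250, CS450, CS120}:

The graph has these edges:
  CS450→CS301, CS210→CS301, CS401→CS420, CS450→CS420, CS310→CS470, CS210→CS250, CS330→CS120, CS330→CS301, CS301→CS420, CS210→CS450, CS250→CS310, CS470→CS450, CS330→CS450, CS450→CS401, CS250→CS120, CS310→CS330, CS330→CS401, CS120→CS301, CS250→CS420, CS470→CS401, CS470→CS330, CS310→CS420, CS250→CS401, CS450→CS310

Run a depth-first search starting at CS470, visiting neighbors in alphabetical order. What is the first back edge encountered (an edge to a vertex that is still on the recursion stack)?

CS310→CS330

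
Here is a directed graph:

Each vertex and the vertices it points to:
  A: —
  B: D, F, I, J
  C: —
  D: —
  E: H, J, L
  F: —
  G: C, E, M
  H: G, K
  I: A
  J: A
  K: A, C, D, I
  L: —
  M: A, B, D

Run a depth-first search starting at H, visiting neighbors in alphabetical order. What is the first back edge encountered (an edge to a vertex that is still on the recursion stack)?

E→H

DFS from H (visiting neighbors in alphabetical order); mark gray on enter, black on exit:
H gray
  G gray
    C gray
    C black
    E gray
      E→H: H is gray → back edge
First back edge: E → H.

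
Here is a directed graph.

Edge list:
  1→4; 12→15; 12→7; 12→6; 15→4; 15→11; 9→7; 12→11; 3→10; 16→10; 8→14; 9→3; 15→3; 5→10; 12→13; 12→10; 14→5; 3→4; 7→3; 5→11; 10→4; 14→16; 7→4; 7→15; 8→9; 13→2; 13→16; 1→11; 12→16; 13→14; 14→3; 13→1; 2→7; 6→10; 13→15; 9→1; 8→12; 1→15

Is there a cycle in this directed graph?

No

DFS with white/gray/black marking, starting from 2:
2 gray
  7 gray
    4 gray
    4 black
    3 gray
      3→4: 4 black — skip
      10 gray
        10→4: 4 black — skip
      10 black
    3 black
    15 gray
      15→4: 4 black — skip
      15→3: 3 black — skip
      11 gray
      11 black
    15 black
  7 black
2 black
5 gray
  5→10: 10 black — skip
  5→11: 11 black — skip
5 black
9 gray
  9→3: 3 black — skip
  1 gray
    1→15: 15 black — skip
    1→11: 11 black — skip
    1→4: 4 black — skip
  1 black
  9→7: 7 black — skip
9 black
14 gray
  14→3: 3 black — skip
  14→5: 5 black — skip
  16 gray
    16→10: 10 black — skip
  16 black
14 black
8 gray
  12 gray
    12→16: 16 black — skip
    12→7: 7 black — skip
    12→11: 11 black — skip
    12→10: 10 black — skip
    6 gray
      6→10: 10 black — skip
    6 black
    12→15: 15 black — skip
    13 gray
      13→2: 2 black — skip
      13→15: 15 black — skip
      13→14: 14 black — skip
      13→16: 16 black — skip
      13→1: 1 black — skip
    13 black
  12 black
  8→14: 14 black — skip
  8→9: 9 black — skip
8 black
Every edge goes to a white or black vertex — no back edge, so the graph is acyclic.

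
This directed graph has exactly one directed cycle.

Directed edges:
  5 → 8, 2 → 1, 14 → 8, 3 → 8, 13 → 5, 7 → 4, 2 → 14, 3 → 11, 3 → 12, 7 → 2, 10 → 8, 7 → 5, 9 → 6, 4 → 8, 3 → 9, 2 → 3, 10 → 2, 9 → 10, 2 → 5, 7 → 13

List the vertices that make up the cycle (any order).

DFS with gray/black marking from 2:
2 gray
  5 gray
    8 gray
    8 black
  5 black
  14 gray
    14→8: 8 black — skip
  14 black
  1 gray
  1 black
  3 gray
    3→8: 8 black — skip
    9 gray
      10 gray
        10→2: 2 is gray → back edge
Back edge closes the cycle 2 → 3 → 9 → 10 → 2; its vertices are {2, 3, 9, 10}.

2, 3, 9, 10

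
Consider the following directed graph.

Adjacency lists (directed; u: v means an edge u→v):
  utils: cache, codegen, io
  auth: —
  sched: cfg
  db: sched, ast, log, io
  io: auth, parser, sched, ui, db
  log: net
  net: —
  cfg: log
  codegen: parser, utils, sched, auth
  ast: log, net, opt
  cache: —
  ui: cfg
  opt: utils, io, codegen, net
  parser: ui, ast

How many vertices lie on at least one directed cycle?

7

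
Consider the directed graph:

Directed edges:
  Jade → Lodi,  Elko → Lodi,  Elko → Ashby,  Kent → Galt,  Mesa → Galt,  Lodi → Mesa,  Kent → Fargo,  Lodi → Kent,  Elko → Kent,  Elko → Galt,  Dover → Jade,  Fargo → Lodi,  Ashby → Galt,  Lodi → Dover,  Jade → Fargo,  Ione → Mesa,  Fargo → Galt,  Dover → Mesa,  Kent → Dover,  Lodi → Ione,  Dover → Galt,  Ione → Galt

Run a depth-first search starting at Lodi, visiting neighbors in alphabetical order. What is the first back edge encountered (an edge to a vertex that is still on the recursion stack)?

Fargo->Lodi

DFS from Lodi (visiting neighbors in alphabetical order); mark gray on enter, black on exit:
Lodi gray
  Dover gray
    Galt gray
    Galt black
    Jade gray
      Fargo gray
        Fargo→Galt: Galt black — skip
        Fargo→Lodi: Lodi is gray → back edge
First back edge: Fargo → Lodi.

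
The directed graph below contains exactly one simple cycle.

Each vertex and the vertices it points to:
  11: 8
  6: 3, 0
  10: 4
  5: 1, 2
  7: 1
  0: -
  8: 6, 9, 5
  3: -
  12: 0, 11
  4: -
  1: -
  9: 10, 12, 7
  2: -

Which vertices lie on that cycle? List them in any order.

8, 9, 11, 12

DFS with gray/black marking from 8:
8 gray
  6 gray
    3 gray
    3 black
    0 gray
    0 black
  6 black
  9 gray
    10 gray
      4 gray
      4 black
    10 black
    12 gray
      12→0: 0 black — skip
      11 gray
        11→8: 8 is gray → back edge
Back edge closes the cycle 8 → 9 → 12 → 11 → 8; its vertices are {8, 9, 11, 12}.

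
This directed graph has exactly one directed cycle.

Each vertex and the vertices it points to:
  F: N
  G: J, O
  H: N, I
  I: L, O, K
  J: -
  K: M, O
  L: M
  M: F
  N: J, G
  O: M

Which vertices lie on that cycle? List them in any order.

F, G, M, N, O

DFS with gray/black marking from N:
N gray
  J gray
  J black
  G gray
    G→J: J black — skip
    O gray
      M gray
        F gray
          F→N: N is gray → back edge
Back edge closes the cycle N → G → O → M → F → N; its vertices are {F, G, M, N, O}.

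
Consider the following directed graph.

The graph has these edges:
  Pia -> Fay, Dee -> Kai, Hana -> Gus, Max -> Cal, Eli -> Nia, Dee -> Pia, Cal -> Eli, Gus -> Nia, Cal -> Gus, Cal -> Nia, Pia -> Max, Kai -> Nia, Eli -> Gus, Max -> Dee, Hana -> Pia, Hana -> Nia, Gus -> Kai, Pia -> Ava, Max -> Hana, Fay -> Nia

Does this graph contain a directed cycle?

Yes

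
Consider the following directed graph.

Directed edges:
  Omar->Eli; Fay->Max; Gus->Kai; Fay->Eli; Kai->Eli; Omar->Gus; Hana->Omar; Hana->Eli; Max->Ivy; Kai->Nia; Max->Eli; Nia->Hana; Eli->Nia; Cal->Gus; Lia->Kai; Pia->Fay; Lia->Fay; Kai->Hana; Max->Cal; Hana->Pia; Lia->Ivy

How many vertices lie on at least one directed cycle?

A vertex is on a directed cycle iff it belongs to a strongly connected component of size ≥ 2 (or has a self-loop).
The vertices on cycles are {Cal, Eli, Fay, Gus, Kai, Max, Nia, Pia, Hana, Omar} — 10 in total.

10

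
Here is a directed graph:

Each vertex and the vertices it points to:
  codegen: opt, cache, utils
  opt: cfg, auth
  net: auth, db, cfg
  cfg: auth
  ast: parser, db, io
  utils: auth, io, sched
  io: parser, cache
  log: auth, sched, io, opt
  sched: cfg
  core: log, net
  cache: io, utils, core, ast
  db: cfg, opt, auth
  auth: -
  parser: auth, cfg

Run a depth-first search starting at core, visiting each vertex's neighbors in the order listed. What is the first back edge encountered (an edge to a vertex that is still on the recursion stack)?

DFS from core (visiting each vertex's neighbors in the order listed); mark gray on enter, black on exit:
core gray
  log gray
    auth gray
    auth black
    sched gray
      cfg gray
        cfg→auth: auth black — skip
      cfg black
    sched black
    io gray
      parser gray
        parser→auth: auth black — skip
        parser→cfg: cfg black — skip
      parser black
      cache gray
        cache→io: io is gray → back edge
First back edge: cache → io.

cache->io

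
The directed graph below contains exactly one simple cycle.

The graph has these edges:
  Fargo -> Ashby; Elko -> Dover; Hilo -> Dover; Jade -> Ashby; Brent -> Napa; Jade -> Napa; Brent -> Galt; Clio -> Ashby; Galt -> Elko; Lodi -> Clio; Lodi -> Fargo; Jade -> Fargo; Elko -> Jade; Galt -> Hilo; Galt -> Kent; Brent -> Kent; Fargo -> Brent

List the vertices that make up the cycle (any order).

DFS with gray/black marking from Fargo:
Fargo gray
  Ashby gray
  Ashby black
  Brent gray
    Napa gray
    Napa black
    Kent gray
    Kent black
    Galt gray
      Hilo gray
        Dover gray
        Dover black
      Hilo black
      Galt→Kent: Kent black — skip
      Elko gray
        Jade gray
          Jade→Fargo: Fargo is gray → back edge
Back edge closes the cycle Fargo → Brent → Galt → Elko → Jade → Fargo; its vertices are {Elko, Galt, Jade, Brent, Fargo}.

Elko, Galt, Jade, Brent, Fargo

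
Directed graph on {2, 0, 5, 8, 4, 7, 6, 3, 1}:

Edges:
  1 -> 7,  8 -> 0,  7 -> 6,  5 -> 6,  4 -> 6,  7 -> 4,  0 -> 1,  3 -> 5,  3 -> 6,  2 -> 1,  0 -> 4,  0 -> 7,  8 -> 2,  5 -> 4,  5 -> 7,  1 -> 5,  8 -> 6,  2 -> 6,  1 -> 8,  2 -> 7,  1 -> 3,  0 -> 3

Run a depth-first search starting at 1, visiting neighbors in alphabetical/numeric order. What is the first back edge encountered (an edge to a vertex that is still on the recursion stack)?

0→1

DFS from 1 (visiting neighbors in alphabetical/numeric order); mark gray on enter, black on exit:
1 gray
  3 gray
    5 gray
      4 gray
        6 gray
        6 black
      4 black
      5→6: 6 black — skip
      7 gray
        7→4: 4 black — skip
        7→6: 6 black — skip
      7 black
    5 black
    3→6: 6 black — skip
  3 black
  1→5: 5 black — skip
  1→7: 7 black — skip
  8 gray
    0 gray
      0→1: 1 is gray → back edge
First back edge: 0 → 1.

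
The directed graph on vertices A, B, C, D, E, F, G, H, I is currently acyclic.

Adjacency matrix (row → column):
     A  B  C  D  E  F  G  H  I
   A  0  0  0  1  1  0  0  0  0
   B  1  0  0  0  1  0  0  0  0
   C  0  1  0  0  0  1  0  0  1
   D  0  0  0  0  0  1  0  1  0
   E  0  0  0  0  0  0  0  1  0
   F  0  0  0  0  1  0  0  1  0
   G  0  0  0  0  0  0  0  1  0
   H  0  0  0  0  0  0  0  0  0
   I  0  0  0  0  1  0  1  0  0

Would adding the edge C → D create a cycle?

No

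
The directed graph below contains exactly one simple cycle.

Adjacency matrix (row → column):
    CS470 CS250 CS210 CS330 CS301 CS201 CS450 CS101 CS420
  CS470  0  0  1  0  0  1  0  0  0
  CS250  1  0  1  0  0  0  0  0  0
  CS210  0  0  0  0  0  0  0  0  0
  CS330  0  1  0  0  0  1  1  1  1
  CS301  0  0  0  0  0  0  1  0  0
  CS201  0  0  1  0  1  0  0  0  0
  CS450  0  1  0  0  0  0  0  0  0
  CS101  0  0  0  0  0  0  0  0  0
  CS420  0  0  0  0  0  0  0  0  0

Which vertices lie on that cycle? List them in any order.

DFS with gray/black marking from CS450:
CS450 gray
  CS250 gray
    CS210 gray
    CS210 black
    CS470 gray
      CS470→CS210: CS210 black — skip
      CS201 gray
        CS201→CS210: CS210 black — skip
        CS301 gray
          CS301→CS450: CS450 is gray → back edge
Back edge closes the cycle CS450 → CS250 → CS470 → CS201 → CS301 → CS450; its vertices are {CS201, CS250, CS301, CS450, CS470}.

CS201, CS250, CS301, CS450, CS470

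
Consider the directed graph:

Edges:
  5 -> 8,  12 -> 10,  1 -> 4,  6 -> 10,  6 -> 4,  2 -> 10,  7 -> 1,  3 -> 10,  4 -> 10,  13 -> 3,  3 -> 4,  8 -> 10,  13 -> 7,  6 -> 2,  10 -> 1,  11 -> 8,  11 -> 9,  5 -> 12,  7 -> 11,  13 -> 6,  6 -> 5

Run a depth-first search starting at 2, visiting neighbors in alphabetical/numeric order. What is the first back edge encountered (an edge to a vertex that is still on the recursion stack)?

4→10

DFS from 2 (visiting neighbors in alphabetical/numeric order); mark gray on enter, black on exit:
2 gray
  10 gray
    1 gray
      4 gray
        4→10: 10 is gray → back edge
First back edge: 4 → 10.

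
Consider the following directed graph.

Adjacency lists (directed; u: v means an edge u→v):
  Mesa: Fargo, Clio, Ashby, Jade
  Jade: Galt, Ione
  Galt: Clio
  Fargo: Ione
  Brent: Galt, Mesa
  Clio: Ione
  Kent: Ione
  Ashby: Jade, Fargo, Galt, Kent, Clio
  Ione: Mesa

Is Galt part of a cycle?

Galt is on a cycle iff Galt can reach itself via ≥1 edge.
Galt → Clio → Ione → Mesa → Ashby → Galt — yes.

Yes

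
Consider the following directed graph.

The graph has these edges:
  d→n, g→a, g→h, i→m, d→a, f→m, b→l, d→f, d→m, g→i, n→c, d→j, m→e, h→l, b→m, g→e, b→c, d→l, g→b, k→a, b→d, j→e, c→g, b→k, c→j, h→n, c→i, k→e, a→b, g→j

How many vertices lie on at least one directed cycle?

8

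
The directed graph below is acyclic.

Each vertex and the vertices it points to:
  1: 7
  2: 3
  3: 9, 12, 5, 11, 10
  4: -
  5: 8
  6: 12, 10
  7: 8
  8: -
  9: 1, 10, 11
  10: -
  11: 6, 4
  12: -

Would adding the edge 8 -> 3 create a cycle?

Adding 8→3 creates a cycle iff 3 can already reach 8.
Path from 3: 3 → 5 → 8.
So 3 → … → 8 → 3 is a cycle.

Yes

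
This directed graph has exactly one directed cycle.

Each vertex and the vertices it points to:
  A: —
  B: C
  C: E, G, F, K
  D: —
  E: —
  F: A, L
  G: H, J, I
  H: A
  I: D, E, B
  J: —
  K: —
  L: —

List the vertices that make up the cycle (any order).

B, C, G, I

DFS with gray/black marking from C:
C gray
  E gray
  E black
  G gray
    H gray
      A gray
      A black
    H black
    J gray
    J black
    I gray
      D gray
      D black
      I→E: E black — skip
      B gray
        B→C: C is gray → back edge
Back edge closes the cycle C → G → I → B → C; its vertices are {B, C, G, I}.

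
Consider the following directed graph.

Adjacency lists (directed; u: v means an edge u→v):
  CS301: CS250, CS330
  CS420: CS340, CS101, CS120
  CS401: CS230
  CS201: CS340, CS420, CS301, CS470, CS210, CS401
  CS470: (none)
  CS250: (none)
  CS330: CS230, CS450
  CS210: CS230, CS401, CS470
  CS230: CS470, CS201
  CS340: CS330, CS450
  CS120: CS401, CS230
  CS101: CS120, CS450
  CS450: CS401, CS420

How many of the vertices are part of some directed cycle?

A vertex is on a directed cycle iff it belongs to a strongly connected component of size ≥ 2 (or has a self-loop).
The vertices on cycles are {CS101, CS120, CS201, CS210, CS230, CS301, CS330, CS340, CS401, CS420, CS450} — 11 in total.

11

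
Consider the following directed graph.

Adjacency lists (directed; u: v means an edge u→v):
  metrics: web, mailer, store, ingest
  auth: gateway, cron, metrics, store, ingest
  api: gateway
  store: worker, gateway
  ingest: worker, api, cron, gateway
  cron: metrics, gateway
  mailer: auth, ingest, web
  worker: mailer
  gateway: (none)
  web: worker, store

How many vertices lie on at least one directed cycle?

8

A vertex is on a directed cycle iff it belongs to a strongly connected component of size ≥ 2 (or has a self-loop).
The vertices on cycles are {web, auth, cron, store, ingest, mailer, worker, metrics} — 8 in total.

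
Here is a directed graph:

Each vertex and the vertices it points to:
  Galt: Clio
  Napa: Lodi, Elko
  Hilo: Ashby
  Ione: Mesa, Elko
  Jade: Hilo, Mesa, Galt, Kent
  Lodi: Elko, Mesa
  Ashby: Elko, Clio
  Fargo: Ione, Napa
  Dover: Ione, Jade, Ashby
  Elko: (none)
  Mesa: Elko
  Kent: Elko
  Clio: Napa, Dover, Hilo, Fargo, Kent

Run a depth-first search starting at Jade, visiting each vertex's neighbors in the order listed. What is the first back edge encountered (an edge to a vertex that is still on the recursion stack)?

DFS from Jade (visiting each vertex's neighbors in the order listed); mark gray on enter, black on exit:
Jade gray
  Hilo gray
    Ashby gray
      Elko gray
      Elko black
      Clio gray
        Napa gray
          Lodi gray
            Lodi→Elko: Elko black — skip
            Mesa gray
              Mesa→Elko: Elko black — skip
            Mesa black
          Lodi black
          Napa→Elko: Elko black — skip
        Napa black
        Dover gray
          Ione gray
            Ione→Mesa: Mesa black — skip
            Ione→Elko: Elko black — skip
          Ione black
          Dover→Jade: Jade is gray → back edge
First back edge: Dover → Jade.

Dover->Jade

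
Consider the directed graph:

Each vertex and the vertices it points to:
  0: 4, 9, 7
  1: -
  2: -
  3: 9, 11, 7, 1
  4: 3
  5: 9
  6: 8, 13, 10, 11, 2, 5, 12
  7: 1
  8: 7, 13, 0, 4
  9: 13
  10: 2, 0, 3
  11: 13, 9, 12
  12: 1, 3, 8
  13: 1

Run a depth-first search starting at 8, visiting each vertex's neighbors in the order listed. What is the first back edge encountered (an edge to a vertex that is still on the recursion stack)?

DFS from 8 (visiting each vertex's neighbors in the order listed); mark gray on enter, black on exit:
8 gray
  7 gray
    1 gray
    1 black
  7 black
  13 gray
    13→1: 1 black — skip
  13 black
  0 gray
    4 gray
      3 gray
        9 gray
          9→13: 13 black — skip
        9 black
        11 gray
          11→13: 13 black — skip
          11→9: 9 black — skip
          12 gray
            12→1: 1 black — skip
            12→3: 3 is gray → back edge
First back edge: 12 → 3.

12→3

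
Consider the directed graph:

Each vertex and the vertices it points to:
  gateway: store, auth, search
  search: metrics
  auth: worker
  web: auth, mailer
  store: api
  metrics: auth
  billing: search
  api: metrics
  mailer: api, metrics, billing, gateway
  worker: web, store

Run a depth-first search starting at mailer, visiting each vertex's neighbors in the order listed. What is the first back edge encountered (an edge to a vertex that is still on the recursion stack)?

DFS from mailer (visiting each vertex's neighbors in the order listed); mark gray on enter, black on exit:
mailer gray
  api gray
    metrics gray
      auth gray
        worker gray
          web gray
            web→auth: auth is gray → back edge
First back edge: web → auth.

web->auth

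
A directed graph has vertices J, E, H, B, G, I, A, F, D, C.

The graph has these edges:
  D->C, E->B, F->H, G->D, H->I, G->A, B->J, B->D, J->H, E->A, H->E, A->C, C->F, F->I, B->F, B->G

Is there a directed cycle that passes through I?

I lies on a cycle iff there is a path from I back to itself.
Exploring from I, it never reaches itself; equivalently, its strongly connected component is a singleton.

No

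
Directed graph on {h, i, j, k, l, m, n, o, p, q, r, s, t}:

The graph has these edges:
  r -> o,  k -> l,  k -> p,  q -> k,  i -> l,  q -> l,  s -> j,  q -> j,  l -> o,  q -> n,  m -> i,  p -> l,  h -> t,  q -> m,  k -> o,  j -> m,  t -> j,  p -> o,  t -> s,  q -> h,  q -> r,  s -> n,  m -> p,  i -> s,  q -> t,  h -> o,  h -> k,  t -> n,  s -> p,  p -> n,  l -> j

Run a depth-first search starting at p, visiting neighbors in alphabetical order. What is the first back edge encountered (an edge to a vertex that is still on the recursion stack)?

i→l

DFS from p (visiting neighbors in alphabetical order); mark gray on enter, black on exit:
p gray
  l gray
    j gray
      m gray
        i gray
          i→l: l is gray → back edge
First back edge: i → l.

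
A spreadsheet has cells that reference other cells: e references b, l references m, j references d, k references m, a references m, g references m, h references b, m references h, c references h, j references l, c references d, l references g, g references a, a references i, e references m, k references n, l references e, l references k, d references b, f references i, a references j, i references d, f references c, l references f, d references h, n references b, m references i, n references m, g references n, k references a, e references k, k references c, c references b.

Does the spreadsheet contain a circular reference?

DFS with white/gray/black marking, starting from m:
m gray
  i gray
    d gray
      h gray
        b gray
        b black
      h black
      d→b: b black — skip
    d black
  i black
  m→h: h black — skip
m black
a gray
  a→m: m black — skip
  a→i: i black — skip
  j gray
    j→d: d black — skip
    l gray
      k gray
        k→m: m black — skip
        n gray
          n→b: b black — skip
          n→m: m black — skip
        n black
        k→a: a is gray → back edge
Back edge found, so a cycle exists: a → j → l → k → a.

Yes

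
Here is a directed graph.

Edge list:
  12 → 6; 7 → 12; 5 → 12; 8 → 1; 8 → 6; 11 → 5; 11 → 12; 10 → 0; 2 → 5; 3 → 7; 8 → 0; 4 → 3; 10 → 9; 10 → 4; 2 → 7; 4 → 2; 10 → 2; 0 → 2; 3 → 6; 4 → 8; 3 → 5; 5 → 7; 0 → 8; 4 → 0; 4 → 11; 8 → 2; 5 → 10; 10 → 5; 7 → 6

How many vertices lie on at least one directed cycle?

A vertex is on a directed cycle iff it belongs to a strongly connected component of size ≥ 2 (or has a self-loop).
The vertices on cycles are {0, 2, 3, 4, 5, 8, 10, 11} — 8 in total.

8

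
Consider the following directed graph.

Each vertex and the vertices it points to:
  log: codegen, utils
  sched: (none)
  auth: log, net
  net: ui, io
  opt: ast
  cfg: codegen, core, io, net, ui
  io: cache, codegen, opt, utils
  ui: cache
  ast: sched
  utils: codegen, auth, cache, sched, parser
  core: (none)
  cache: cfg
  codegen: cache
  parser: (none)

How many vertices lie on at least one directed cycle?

9

A vertex is on a directed cycle iff it belongs to a strongly connected component of size ≥ 2 (or has a self-loop).
The vertices on cycles are {io, ui, cfg, log, net, auth, cache, utils, codegen} — 9 in total.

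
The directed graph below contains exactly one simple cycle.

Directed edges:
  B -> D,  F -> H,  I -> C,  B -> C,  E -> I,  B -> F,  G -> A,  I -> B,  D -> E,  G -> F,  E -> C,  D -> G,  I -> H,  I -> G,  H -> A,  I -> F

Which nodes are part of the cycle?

B, D, E, I

DFS with gray/black marking from B:
B gray
  C gray
  C black
  D gray
    E gray
      I gray
        I→B: B is gray → back edge
Back edge closes the cycle B → D → E → I → B; its vertices are {B, D, E, I}.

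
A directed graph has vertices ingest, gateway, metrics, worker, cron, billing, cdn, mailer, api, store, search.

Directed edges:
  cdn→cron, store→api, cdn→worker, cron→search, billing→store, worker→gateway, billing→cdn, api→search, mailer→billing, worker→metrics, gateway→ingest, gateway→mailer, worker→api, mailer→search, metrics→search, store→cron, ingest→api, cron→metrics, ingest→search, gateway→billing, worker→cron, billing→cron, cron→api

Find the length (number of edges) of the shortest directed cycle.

For each vertex v, BFS finds the shortest path from v back to v.
The shortest such closed walk is gateway → billing → cdn → worker → gateway, length 4.

4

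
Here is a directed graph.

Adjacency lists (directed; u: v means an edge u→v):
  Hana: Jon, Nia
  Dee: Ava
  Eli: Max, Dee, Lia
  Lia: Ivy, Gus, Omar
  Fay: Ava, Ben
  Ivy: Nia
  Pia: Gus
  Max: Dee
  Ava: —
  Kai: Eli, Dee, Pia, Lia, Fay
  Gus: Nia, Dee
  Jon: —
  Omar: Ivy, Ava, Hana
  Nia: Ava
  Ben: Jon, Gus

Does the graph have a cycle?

No

DFS with white/gray/black marking, starting from Ava:
Ava gray
Ava black
Hana gray
  Jon gray
  Jon black
  Nia gray
    Nia→Ava: Ava black — skip
  Nia black
Hana black
Dee gray
  Dee→Ava: Ava black — skip
Dee black
Eli gray
  Max gray
    Max→Dee: Dee black — skip
  Max black
  Eli→Dee: Dee black — skip
  Lia gray
    Ivy gray
      Ivy→Nia: Nia black — skip
    Ivy black
    Gus gray
      Gus→Nia: Nia black — skip
      Gus→Dee: Dee black — skip
    Gus black
    Omar gray
      Omar→Ivy: Ivy black — skip
      Omar→Ava: Ava black — skip
      Omar→Hana: Hana black — skip
    Omar black
  Lia black
Eli black
Fay gray
  Fay→Ava: Ava black — skip
  Ben gray
    Ben→Jon: Jon black — skip
    Ben→Gus: Gus black — skip
  Ben black
Fay black
Pia gray
  Pia→Gus: Gus black — skip
Pia black
Kai gray
  Kai→Eli: Eli black — skip
  Kai→Dee: Dee black — skip
  Kai→Pia: Pia black — skip
  Kai→Lia: Lia black — skip
  Kai→Fay: Fay black — skip
Kai black
Every edge goes to a white or black vertex — no back edge, so the graph is acyclic.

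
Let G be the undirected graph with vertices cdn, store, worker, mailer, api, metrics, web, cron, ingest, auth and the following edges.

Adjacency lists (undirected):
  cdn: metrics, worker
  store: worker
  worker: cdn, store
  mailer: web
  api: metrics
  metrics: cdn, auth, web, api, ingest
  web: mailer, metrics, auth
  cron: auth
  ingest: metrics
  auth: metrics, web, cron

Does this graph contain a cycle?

Yes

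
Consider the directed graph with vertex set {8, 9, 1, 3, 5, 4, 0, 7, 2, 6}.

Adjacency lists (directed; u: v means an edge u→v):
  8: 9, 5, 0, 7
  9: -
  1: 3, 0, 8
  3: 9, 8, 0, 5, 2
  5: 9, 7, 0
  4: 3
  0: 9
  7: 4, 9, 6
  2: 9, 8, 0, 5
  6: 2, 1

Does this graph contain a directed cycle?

DFS with white/gray/black marking, starting from 6:
6 gray
  2 gray
    9 gray
    9 black
    8 gray
      8→9: 9 black — skip
      5 gray
        5→9: 9 black — skip
        7 gray
          4 gray
            3 gray
              3→9: 9 black — skip
              3→8: 8 is gray → back edge
Back edge found, so a cycle exists: 8 → 5 → 7 → 4 → 3 → 8.

Yes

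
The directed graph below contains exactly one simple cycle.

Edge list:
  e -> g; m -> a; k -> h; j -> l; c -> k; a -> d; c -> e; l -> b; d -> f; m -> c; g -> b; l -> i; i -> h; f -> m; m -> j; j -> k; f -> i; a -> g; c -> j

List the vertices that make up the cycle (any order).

DFS with gray/black marking from d:
d gray
  f gray
    i gray
      h gray
      h black
    i black
    m gray
      j gray
        l gray
          l→i: i black — skip
          b gray
          b black
        l black
        k gray
          k→h: h black — skip
        k black
      j black
      a gray
        g gray
          g→b: b black — skip
        g black
        a→d: d is gray → back edge
Back edge closes the cycle d → f → m → a → d; its vertices are {a, d, f, m}.

a, d, f, m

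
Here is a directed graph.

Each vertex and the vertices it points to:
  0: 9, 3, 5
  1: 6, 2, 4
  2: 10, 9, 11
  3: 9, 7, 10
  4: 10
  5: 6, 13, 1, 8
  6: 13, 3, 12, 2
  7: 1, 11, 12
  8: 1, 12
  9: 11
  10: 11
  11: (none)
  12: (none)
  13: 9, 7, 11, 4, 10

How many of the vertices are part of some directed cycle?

5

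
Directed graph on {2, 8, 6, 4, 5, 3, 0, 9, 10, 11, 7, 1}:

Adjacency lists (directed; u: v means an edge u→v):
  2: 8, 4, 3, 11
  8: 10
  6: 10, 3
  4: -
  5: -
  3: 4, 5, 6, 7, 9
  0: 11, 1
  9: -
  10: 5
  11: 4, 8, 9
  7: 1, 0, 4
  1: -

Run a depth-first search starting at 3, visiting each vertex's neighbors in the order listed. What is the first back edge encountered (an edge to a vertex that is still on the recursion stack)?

6->3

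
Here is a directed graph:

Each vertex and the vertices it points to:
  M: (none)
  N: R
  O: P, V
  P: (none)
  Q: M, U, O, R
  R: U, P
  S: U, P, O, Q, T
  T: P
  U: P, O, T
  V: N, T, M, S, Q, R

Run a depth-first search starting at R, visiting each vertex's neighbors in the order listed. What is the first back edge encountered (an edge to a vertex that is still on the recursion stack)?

N→R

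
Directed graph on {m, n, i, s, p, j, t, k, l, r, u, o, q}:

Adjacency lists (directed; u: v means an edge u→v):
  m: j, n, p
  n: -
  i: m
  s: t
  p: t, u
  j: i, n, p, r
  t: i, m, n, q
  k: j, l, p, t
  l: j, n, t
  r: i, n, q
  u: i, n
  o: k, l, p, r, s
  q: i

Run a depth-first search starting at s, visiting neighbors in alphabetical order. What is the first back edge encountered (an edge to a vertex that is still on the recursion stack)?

j→i

DFS from s (visiting neighbors in alphabetical order); mark gray on enter, black on exit:
s gray
  t gray
    i gray
      m gray
        j gray
          j→i: i is gray → back edge
First back edge: j → i.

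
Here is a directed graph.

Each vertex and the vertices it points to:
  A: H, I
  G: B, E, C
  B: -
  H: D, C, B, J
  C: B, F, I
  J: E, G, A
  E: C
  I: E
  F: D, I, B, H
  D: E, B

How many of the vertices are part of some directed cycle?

A vertex is on a directed cycle iff it belongs to a strongly connected component of size ≥ 2 (or has a self-loop).
The vertices on cycles are {A, C, D, E, F, G, H, I, J} — 9 in total.

9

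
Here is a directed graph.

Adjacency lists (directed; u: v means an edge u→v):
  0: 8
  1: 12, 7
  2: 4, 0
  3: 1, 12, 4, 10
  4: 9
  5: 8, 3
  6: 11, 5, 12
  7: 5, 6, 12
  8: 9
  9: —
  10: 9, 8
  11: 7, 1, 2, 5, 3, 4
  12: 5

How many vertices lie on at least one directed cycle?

A vertex is on a directed cycle iff it belongs to a strongly connected component of size ≥ 2 (or has a self-loop).
The vertices on cycles are {1, 3, 5, 6, 7, 11, 12} — 7 in total.

7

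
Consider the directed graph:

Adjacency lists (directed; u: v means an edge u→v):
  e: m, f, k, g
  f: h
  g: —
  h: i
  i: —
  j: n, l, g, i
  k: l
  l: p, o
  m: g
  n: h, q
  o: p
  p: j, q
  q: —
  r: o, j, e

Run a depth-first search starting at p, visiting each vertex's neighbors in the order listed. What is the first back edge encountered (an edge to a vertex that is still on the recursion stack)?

l→p

DFS from p (visiting each vertex's neighbors in the order listed); mark gray on enter, black on exit:
p gray
  j gray
    n gray
      h gray
        i gray
        i black
      h black
      q gray
      q black
    n black
    l gray
      l→p: p is gray → back edge
First back edge: l → p.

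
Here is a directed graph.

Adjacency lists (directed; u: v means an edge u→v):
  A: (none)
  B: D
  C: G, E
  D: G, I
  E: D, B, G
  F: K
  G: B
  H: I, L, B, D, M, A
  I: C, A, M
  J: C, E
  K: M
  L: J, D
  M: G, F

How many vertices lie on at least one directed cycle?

A vertex is on a directed cycle iff it belongs to a strongly connected component of size ≥ 2 (or has a self-loop).
The vertices on cycles are {B, C, D, E, F, G, I, K, M} — 9 in total.

9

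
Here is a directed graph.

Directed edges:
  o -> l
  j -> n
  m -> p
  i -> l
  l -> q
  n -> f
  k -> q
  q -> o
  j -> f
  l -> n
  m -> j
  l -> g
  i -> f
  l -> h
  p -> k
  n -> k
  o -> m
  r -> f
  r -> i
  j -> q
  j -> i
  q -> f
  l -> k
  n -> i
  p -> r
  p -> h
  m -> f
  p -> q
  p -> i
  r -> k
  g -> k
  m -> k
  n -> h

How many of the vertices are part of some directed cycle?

A vertex is on a directed cycle iff it belongs to a strongly connected component of size ≥ 2 (or has a self-loop).
The vertices on cycles are {g, i, j, k, l, m, n, o, p, q, r} — 11 in total.

11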